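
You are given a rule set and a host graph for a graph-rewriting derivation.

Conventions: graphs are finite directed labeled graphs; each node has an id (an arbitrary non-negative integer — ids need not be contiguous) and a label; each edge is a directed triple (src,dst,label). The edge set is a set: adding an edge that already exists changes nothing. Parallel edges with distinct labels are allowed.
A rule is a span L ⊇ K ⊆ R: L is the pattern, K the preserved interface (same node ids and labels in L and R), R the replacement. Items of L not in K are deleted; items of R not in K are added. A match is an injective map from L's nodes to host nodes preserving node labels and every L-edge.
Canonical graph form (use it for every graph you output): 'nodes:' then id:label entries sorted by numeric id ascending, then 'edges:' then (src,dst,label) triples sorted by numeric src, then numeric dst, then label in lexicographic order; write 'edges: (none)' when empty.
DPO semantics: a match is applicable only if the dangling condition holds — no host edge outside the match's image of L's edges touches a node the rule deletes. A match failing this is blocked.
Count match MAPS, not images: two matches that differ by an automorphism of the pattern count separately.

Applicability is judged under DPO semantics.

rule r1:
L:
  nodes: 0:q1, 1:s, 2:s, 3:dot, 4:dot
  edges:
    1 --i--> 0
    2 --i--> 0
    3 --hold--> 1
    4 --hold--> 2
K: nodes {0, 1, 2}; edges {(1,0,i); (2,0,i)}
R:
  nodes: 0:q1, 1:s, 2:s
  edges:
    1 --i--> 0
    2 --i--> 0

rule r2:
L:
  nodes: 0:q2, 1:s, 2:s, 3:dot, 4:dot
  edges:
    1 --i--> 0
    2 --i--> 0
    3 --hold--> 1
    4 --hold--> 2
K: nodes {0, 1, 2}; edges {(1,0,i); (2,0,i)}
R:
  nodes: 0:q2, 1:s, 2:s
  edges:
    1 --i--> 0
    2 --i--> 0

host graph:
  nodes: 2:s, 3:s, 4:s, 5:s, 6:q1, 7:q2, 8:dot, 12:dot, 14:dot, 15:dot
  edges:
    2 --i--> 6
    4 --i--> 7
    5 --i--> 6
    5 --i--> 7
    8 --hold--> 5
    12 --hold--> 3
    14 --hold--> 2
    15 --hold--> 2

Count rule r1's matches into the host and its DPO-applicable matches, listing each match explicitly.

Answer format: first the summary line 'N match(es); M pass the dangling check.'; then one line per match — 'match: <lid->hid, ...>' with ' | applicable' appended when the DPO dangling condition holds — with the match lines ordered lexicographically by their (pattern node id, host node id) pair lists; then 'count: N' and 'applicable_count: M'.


4 match(es); 4 pass the dangling check.
match: 0->6, 1->2, 2->5, 3->14, 4->8 | applicable
match: 0->6, 1->2, 2->5, 3->15, 4->8 | applicable
match: 0->6, 1->5, 2->2, 3->8, 4->14 | applicable
match: 0->6, 1->5, 2->2, 3->8, 4->15 | applicable
count: 4
applicable_count: 4


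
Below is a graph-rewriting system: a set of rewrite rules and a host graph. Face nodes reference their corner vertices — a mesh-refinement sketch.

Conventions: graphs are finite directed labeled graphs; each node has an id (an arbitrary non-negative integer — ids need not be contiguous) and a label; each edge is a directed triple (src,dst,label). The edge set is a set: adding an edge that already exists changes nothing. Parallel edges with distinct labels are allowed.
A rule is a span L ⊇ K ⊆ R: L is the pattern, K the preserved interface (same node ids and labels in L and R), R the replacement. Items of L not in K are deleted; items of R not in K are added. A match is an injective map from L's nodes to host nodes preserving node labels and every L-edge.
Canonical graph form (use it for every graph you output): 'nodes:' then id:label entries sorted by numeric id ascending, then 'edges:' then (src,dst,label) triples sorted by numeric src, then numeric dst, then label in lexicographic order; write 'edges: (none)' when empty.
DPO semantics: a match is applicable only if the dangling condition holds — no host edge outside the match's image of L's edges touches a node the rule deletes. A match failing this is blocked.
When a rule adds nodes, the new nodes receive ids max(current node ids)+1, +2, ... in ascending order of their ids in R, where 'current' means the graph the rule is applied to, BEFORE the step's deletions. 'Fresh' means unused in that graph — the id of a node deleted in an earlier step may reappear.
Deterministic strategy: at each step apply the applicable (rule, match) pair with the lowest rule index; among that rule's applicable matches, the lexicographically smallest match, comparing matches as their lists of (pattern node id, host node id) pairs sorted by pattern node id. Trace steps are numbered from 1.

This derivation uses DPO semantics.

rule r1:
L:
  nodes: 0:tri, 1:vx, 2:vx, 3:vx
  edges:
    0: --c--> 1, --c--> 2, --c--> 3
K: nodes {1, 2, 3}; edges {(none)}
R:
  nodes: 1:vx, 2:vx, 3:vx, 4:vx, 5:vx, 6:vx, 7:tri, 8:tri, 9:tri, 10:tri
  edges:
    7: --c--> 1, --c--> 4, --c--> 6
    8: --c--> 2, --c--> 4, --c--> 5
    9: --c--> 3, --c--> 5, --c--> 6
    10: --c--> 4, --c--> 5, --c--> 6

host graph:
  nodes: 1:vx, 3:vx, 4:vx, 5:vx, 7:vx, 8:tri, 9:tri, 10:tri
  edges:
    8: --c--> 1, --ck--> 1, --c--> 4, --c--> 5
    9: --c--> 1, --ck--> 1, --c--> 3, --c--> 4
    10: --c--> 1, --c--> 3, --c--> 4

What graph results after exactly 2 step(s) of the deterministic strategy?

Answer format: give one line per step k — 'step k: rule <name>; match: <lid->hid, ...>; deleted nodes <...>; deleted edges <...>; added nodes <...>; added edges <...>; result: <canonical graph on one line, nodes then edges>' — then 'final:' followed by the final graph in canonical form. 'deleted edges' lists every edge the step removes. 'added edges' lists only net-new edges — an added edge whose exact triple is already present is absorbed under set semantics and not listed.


step 1: rule r1; match: 0->10, 1->1, 2->3, 3->4; deleted nodes 10; deleted edges (10,1,c); (10,3,c); (10,4,c); added nodes 11, 12, 13, 14, 15, 16, 17; added edges (14,1,c); (14,11,c); (14,13,c); (15,3,c); (15,11,c); (15,12,c); (16,4,c); (16,12,c); (16,13,c); (17,11,c); (17,12,c); (17,13,c); result: nodes: 1:vx, 3:vx, 4:vx, 5:vx, 7:vx, 8:tri, 9:tri, 11:vx, 12:vx, 13:vx, 14:tri, 15:tri, 16:tri, 17:tri edges: (8,1,c); (8,1,ck); (8,4,c); (8,5,c); (9,1,c); (9,1,ck); (9,3,c); (9,4,c); (14,1,c); (14,11,c); (14,13,c); (15,3,c); (15,11,c); (15,12,c); (16,4,c); (16,12,c); (16,13,c); (17,11,c); (17,12,c); (17,13,c)
step 2: rule r1; match: 0->14, 1->1, 2->11, 3->13; deleted nodes 14; deleted edges (14,1,c); (14,11,c); (14,13,c); added nodes 18, 19, 20, 21, 22, 23, 24; added edges (21,1,c); (21,18,c); (21,20,c); (22,11,c); (22,18,c); (22,19,c); (23,13,c); (23,19,c); (23,20,c); (24,18,c); (24,19,c); (24,20,c); result: nodes: 1:vx, 3:vx, 4:vx, 5:vx, 7:vx, 8:tri, 9:tri, 11:vx, 12:vx, 13:vx, 15:tri, 16:tri, 17:tri, 18:vx, 19:vx, 20:vx, 21:tri, 22:tri, 23:tri, 24:tri edges: (8,1,c); (8,1,ck); (8,4,c); (8,5,c); (9,1,c); (9,1,ck); (9,3,c); (9,4,c); (15,3,c); (15,11,c); (15,12,c); (16,4,c); (16,12,c); (16,13,c); (17,11,c); (17,12,c); (17,13,c); (21,1,c); (21,18,c); (21,20,c); (22,11,c); (22,18,c); (22,19,c); (23,13,c); (23,19,c); (23,20,c); (24,18,c); (24,19,c); (24,20,c)
final:
nodes: 1:vx, 3:vx, 4:vx, 5:vx, 7:vx, 8:tri, 9:tri, 11:vx, 12:vx, 13:vx, 15:tri, 16:tri, 17:tri, 18:vx, 19:vx, 20:vx, 21:tri, 22:tri, 23:tri, 24:tri
edges: (8,1,c); (8,1,ck); (8,4,c); (8,5,c); (9,1,c); (9,1,ck); (9,3,c); (9,4,c); (15,3,c); (15,11,c); (15,12,c); (16,4,c); (16,12,c); (16,13,c); (17,11,c); (17,12,c); (17,13,c); (21,1,c); (21,18,c); (21,20,c); (22,11,c); (22,18,c); (22,19,c); (23,13,c); (23,19,c); (23,20,c); (24,18,c); (24,19,c); (24,20,c)


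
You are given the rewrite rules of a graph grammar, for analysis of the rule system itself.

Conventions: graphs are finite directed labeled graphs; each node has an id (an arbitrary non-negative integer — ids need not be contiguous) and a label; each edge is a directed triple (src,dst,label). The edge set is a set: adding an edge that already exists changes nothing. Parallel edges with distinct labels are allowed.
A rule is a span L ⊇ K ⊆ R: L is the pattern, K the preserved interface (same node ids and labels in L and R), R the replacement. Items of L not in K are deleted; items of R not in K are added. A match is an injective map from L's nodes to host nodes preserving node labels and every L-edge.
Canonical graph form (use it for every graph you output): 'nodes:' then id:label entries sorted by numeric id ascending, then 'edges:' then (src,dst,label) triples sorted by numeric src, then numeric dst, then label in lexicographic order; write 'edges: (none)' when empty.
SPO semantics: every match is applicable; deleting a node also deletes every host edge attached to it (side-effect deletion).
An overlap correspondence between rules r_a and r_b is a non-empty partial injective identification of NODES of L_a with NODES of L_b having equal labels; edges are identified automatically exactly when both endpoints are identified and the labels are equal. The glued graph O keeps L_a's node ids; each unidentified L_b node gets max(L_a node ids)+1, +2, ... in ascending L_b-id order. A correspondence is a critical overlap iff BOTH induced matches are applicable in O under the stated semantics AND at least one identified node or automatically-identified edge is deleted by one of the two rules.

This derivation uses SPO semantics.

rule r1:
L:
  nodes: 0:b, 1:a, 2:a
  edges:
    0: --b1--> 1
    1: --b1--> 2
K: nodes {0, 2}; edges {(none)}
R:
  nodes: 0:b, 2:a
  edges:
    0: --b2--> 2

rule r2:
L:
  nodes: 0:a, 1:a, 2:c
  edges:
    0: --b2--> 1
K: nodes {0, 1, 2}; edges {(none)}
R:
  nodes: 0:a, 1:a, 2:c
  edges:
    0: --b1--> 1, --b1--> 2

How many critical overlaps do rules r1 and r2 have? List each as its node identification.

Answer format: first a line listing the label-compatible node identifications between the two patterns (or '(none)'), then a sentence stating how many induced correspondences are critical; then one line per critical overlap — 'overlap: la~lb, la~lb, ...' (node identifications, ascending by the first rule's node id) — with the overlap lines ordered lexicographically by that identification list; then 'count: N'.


label-compatible node identifications between L(r1) and L(r2): 1~0, 1~1, 2~0, 2~1
4 of the induced correspondences are critical overlaps of r1 and r2.
overlap: 1~0
overlap: 1~0, 2~1
overlap: 1~1
overlap: 1~1, 2~0
count: 4


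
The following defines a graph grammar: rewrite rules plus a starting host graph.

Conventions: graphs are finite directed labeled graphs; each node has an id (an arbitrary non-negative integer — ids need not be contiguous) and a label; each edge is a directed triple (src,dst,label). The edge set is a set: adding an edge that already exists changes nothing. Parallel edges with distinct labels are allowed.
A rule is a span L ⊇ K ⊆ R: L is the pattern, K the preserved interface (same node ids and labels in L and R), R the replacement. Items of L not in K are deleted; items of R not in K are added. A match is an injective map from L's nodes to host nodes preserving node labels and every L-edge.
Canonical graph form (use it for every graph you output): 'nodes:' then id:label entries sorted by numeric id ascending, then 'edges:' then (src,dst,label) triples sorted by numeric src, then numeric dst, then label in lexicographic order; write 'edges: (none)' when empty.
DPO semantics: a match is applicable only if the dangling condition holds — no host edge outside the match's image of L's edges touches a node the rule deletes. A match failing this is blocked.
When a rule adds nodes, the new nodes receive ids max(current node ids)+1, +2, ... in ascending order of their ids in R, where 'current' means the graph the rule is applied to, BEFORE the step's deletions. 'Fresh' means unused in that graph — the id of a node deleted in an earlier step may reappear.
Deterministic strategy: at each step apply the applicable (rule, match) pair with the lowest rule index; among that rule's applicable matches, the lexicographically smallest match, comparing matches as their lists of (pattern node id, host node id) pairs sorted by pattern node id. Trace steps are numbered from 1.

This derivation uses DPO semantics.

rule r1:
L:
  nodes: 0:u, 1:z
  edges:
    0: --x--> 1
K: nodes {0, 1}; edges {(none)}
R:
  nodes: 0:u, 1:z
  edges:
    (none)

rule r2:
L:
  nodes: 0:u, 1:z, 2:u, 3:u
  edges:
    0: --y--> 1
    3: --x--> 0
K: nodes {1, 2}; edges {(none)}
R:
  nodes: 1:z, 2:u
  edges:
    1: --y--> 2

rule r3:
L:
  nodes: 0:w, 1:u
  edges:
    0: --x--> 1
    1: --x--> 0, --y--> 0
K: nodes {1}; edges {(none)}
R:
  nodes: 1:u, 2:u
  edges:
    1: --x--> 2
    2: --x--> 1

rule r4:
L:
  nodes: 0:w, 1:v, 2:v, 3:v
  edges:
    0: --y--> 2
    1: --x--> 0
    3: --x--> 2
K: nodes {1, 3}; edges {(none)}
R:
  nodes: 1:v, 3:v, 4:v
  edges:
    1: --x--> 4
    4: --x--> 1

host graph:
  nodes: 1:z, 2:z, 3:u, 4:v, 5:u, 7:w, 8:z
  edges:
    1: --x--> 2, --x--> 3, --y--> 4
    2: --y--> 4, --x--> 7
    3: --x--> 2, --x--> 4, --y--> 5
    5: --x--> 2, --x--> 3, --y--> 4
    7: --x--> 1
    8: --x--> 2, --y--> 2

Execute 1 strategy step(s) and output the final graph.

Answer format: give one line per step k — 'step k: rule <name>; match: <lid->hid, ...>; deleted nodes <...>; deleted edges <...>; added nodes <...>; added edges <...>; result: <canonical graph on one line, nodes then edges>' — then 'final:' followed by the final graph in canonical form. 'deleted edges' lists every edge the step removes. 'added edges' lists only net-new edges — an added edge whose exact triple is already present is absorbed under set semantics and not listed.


step 1: rule r1; match: 0->3, 1->2; deleted nodes (none); deleted edges (3,2,x); added nodes (none); added edges (none); result: nodes: 1:z, 2:z, 3:u, 4:v, 5:u, 7:w, 8:z edges: (1,2,x); (1,3,x); (1,4,y); (2,4,y); (2,7,x); (3,4,x); (3,5,y); (5,2,x); (5,3,x); (5,4,y); (7,1,x); (8,2,x); (8,2,y)
final:
nodes: 1:z, 2:z, 3:u, 4:v, 5:u, 7:w, 8:z
edges: (1,2,x); (1,3,x); (1,4,y); (2,4,y); (2,7,x); (3,4,x); (3,5,y); (5,2,x); (5,3,x); (5,4,y); (7,1,x); (8,2,x); (8,2,y)


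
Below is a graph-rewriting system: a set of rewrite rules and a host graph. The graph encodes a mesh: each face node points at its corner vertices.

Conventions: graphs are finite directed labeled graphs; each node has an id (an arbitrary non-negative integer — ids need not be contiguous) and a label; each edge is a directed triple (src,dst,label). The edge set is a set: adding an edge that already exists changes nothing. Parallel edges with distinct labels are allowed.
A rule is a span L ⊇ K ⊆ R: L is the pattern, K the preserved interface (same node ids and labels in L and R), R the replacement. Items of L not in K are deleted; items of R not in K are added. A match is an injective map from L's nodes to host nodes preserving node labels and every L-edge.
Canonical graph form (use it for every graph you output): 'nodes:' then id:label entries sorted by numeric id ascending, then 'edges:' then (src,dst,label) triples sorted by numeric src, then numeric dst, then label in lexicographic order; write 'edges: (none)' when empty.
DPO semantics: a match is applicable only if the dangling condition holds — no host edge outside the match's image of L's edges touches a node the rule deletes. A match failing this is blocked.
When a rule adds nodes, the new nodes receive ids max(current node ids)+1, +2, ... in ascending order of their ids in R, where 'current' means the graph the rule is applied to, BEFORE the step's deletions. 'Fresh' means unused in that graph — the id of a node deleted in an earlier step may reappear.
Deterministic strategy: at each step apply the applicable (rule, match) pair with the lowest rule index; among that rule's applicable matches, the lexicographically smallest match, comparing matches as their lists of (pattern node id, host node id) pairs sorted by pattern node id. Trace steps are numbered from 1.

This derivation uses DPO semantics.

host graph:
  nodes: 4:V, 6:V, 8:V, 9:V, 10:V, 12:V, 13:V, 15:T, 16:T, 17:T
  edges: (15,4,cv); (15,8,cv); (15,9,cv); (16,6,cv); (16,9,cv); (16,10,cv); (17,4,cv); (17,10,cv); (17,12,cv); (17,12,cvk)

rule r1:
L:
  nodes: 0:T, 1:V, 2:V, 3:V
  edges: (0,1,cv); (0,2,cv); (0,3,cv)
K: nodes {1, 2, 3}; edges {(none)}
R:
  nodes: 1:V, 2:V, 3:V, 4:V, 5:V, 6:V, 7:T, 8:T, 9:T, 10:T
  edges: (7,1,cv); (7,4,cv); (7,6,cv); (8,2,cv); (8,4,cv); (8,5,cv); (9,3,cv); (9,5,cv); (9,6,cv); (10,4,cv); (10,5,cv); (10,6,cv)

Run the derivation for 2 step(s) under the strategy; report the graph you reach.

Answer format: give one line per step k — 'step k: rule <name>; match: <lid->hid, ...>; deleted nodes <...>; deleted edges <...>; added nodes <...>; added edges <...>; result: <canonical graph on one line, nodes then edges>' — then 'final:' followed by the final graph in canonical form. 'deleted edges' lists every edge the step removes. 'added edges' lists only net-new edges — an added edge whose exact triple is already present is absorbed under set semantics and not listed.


step 1: rule r1; match: 0->15, 1->4, 2->8, 3->9; deleted nodes 15; deleted edges (15,4,cv); (15,8,cv); (15,9,cv); added nodes 18, 19, 20, 21, 22, 23, 24; added edges (21,4,cv); (21,18,cv); (21,20,cv); (22,8,cv); (22,18,cv); (22,19,cv); (23,9,cv); (23,19,cv); (23,20,cv); (24,18,cv); (24,19,cv); (24,20,cv); result: nodes: 4:V, 6:V, 8:V, 9:V, 10:V, 12:V, 13:V, 16:T, 17:T, 18:V, 19:V, 20:V, 21:T, 22:T, 23:T, 24:T edges: (16,6,cv); (16,9,cv); (16,10,cv); (17,4,cv); (17,10,cv); (17,12,cv); (17,12,cvk); (21,4,cv); (21,18,cv); (21,20,cv); (22,8,cv); (22,18,cv); (22,19,cv); (23,9,cv); (23,19,cv); (23,20,cv); (24,18,cv); (24,19,cv); (24,20,cv)
step 2: rule r1; match: 0->16, 1->6, 2->9, 3->10; deleted nodes 16; deleted edges (16,6,cv); (16,9,cv); (16,10,cv); added nodes 25, 26, 27, 28, 29, 30, 31; added edges (28,6,cv); (28,25,cv); (28,27,cv); (29,9,cv); (29,25,cv); (29,26,cv); (30,10,cv); (30,26,cv); (30,27,cv); (31,25,cv); (31,26,cv); (31,27,cv); result: nodes: 4:V, 6:V, 8:V, 9:V, 10:V, 12:V, 13:V, 17:T, 18:V, 19:V, 20:V, 21:T, 22:T, 23:T, 24:T, 25:V, 26:V, 27:V, 28:T, 29:T, 30:T, 31:T edges: (17,4,cv); (17,10,cv); (17,12,cv); (17,12,cvk); (21,4,cv); (21,18,cv); (21,20,cv); (22,8,cv); (22,18,cv); (22,19,cv); (23,9,cv); (23,19,cv); (23,20,cv); (24,18,cv); (24,19,cv); (24,20,cv); (28,6,cv); (28,25,cv); (28,27,cv); (29,9,cv); (29,25,cv); (29,26,cv); (30,10,cv); (30,26,cv); (30,27,cv); (31,25,cv); (31,26,cv); (31,27,cv)
final:
nodes: 4:V, 6:V, 8:V, 9:V, 10:V, 12:V, 13:V, 17:T, 18:V, 19:V, 20:V, 21:T, 22:T, 23:T, 24:T, 25:V, 26:V, 27:V, 28:T, 29:T, 30:T, 31:T
edges: (17,4,cv); (17,10,cv); (17,12,cv); (17,12,cvk); (21,4,cv); (21,18,cv); (21,20,cv); (22,8,cv); (22,18,cv); (22,19,cv); (23,9,cv); (23,19,cv); (23,20,cv); (24,18,cv); (24,19,cv); (24,20,cv); (28,6,cv); (28,25,cv); (28,27,cv); (29,9,cv); (29,25,cv); (29,26,cv); (30,10,cv); (30,26,cv); (30,27,cv); (31,25,cv); (31,26,cv); (31,27,cv)


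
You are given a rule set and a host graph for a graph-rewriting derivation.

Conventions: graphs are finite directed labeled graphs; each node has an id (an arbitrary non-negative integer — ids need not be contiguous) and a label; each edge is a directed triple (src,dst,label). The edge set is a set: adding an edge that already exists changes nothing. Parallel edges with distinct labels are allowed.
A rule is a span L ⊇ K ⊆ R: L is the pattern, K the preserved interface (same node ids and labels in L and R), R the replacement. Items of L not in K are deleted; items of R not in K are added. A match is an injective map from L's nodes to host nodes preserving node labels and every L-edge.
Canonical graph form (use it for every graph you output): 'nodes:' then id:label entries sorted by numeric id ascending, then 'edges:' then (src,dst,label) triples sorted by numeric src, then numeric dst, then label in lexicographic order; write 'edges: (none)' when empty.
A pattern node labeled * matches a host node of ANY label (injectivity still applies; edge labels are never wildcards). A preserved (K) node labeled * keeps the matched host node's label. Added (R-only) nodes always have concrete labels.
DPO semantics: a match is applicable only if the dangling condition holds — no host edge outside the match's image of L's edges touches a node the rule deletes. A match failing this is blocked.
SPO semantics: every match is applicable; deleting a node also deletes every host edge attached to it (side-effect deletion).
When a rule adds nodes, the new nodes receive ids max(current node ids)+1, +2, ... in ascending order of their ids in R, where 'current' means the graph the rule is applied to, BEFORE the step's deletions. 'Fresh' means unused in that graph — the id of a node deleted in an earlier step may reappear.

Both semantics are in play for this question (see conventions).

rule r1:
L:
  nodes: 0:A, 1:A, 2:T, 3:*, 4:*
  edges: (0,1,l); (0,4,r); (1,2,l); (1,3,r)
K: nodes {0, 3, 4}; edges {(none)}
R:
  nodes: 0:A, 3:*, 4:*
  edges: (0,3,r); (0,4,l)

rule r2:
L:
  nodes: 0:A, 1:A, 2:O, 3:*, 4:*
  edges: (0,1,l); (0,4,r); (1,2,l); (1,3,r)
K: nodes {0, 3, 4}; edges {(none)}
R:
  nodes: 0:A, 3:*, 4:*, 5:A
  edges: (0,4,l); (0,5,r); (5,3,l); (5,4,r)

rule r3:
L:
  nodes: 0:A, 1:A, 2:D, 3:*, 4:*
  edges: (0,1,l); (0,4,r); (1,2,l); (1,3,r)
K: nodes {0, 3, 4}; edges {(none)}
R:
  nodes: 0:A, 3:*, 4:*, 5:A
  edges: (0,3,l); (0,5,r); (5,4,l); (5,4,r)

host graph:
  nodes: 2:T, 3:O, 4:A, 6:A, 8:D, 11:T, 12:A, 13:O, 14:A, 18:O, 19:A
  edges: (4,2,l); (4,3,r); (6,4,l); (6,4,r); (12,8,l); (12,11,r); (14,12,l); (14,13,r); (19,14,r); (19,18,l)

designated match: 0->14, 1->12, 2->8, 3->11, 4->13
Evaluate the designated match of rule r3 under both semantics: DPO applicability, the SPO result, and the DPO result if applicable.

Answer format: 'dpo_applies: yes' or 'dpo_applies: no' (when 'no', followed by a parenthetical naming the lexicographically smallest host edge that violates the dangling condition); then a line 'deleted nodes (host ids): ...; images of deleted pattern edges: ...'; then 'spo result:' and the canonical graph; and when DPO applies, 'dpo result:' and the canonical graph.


dpo_applies: yes
deleted nodes (host ids): 8, 12; images of deleted pattern edges: (12,8,l); (12,11,r); (14,12,l); (14,13,r)
spo result:
nodes: 2:T, 3:O, 4:A, 6:A, 11:T, 13:O, 14:A, 18:O, 19:A, 20:A
edges: (4,2,l); (4,3,r); (6,4,l); (6,4,r); (14,11,l); (14,20,r); (19,14,r); (19,18,l); (20,13,l); (20,13,r)
dpo result:
nodes: 2:T, 3:O, 4:A, 6:A, 11:T, 13:O, 14:A, 18:O, 19:A, 20:A
edges: (4,2,l); (4,3,r); (6,4,l); (6,4,r); (14,11,l); (14,20,r); (19,14,r); (19,18,l); (20,13,l); (20,13,r)


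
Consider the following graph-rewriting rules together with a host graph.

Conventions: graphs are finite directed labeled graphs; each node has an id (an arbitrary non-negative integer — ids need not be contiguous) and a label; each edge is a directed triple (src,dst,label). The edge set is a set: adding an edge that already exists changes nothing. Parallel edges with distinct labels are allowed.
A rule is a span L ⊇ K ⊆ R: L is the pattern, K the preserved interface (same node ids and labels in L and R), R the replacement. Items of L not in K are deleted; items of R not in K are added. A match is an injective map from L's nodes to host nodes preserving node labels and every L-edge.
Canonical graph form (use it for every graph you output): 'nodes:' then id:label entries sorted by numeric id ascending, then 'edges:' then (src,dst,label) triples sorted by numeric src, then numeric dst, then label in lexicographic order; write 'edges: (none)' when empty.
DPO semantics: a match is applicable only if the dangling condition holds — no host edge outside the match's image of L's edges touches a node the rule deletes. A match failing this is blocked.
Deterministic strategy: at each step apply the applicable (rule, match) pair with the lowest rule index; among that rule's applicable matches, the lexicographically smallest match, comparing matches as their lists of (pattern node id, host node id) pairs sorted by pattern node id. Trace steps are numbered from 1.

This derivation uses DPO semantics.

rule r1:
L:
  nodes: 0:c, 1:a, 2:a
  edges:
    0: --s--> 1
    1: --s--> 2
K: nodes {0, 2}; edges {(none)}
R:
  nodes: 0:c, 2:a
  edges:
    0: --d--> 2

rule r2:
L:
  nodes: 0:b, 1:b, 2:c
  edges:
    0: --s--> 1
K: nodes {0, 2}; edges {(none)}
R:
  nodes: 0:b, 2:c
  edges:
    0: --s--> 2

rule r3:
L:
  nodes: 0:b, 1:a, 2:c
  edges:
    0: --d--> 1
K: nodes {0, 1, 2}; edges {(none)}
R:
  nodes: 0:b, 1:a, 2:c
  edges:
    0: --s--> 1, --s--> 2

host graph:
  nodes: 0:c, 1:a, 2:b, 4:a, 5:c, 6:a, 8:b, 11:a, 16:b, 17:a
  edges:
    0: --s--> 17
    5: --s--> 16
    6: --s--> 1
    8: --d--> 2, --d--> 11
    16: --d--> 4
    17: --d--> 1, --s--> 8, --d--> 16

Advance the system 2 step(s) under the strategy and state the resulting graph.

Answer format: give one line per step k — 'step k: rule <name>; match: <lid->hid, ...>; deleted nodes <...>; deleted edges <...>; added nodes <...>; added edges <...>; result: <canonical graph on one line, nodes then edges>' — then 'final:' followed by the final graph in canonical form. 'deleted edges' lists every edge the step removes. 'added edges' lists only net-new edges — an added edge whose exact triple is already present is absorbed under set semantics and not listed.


step 1: rule r3; match: 0->8, 1->11, 2->0; deleted nodes (none); deleted edges (8,11,d); added nodes (none); added edges (8,0,s); (8,11,s); result: nodes: 0:c, 1:a, 2:b, 4:a, 5:c, 6:a, 8:b, 11:a, 16:b, 17:a edges: (0,17,s); (5,16,s); (6,1,s); (8,0,s); (8,2,d); (8,11,s); (16,4,d); (17,1,d); (17,8,s); (17,16,d)
step 2: rule r3; match: 0->16, 1->4, 2->0; deleted nodes (none); deleted edges (16,4,d); added nodes (none); added edges (16,0,s); (16,4,s); result: nodes: 0:c, 1:a, 2:b, 4:a, 5:c, 6:a, 8:b, 11:a, 16:b, 17:a edges: (0,17,s); (5,16,s); (6,1,s); (8,0,s); (8,2,d); (8,11,s); (16,0,s); (16,4,s); (17,1,d); (17,8,s); (17,16,d)
final:
nodes: 0:c, 1:a, 2:b, 4:a, 5:c, 6:a, 8:b, 11:a, 16:b, 17:a
edges: (0,17,s); (5,16,s); (6,1,s); (8,0,s); (8,2,d); (8,11,s); (16,0,s); (16,4,s); (17,1,d); (17,8,s); (17,16,d)


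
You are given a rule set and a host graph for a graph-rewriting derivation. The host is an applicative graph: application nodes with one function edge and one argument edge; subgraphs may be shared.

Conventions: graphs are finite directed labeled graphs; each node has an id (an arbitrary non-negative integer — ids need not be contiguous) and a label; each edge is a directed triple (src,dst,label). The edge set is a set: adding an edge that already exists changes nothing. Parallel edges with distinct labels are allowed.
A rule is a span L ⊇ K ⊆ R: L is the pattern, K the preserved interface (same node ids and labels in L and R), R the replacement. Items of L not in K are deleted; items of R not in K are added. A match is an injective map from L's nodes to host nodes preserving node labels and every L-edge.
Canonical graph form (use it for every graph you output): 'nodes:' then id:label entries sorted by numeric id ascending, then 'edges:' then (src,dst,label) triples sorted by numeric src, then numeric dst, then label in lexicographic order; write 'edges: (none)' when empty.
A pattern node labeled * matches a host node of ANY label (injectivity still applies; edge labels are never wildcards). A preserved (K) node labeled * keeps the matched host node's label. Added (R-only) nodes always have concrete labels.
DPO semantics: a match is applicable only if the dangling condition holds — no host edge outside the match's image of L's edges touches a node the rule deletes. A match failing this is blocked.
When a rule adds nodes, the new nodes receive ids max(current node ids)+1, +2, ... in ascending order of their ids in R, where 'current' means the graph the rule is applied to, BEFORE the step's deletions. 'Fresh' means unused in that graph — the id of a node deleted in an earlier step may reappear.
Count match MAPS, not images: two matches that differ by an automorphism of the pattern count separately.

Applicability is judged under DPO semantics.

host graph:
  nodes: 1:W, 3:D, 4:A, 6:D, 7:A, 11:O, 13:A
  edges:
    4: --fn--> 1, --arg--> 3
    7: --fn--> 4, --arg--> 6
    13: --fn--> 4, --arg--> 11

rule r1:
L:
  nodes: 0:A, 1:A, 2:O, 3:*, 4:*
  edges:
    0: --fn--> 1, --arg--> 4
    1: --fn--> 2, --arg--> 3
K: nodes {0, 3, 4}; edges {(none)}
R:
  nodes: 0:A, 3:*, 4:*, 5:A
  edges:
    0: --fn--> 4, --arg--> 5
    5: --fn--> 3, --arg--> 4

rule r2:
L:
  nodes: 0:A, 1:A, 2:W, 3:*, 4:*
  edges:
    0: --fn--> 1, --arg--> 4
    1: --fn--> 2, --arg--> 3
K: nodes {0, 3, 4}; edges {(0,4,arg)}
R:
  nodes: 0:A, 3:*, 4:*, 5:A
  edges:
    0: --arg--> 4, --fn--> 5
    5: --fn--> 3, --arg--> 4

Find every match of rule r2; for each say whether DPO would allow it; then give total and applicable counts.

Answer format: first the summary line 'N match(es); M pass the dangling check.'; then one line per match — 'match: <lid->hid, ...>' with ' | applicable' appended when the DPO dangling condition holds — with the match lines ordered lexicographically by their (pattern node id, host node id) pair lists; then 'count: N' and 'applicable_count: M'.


2 match(es); 0 pass the dangling check.
match: 0->7, 1->4, 2->1, 3->3, 4->6
match: 0->13, 1->4, 2->1, 3->3, 4->11
count: 2
applicable_count: 0


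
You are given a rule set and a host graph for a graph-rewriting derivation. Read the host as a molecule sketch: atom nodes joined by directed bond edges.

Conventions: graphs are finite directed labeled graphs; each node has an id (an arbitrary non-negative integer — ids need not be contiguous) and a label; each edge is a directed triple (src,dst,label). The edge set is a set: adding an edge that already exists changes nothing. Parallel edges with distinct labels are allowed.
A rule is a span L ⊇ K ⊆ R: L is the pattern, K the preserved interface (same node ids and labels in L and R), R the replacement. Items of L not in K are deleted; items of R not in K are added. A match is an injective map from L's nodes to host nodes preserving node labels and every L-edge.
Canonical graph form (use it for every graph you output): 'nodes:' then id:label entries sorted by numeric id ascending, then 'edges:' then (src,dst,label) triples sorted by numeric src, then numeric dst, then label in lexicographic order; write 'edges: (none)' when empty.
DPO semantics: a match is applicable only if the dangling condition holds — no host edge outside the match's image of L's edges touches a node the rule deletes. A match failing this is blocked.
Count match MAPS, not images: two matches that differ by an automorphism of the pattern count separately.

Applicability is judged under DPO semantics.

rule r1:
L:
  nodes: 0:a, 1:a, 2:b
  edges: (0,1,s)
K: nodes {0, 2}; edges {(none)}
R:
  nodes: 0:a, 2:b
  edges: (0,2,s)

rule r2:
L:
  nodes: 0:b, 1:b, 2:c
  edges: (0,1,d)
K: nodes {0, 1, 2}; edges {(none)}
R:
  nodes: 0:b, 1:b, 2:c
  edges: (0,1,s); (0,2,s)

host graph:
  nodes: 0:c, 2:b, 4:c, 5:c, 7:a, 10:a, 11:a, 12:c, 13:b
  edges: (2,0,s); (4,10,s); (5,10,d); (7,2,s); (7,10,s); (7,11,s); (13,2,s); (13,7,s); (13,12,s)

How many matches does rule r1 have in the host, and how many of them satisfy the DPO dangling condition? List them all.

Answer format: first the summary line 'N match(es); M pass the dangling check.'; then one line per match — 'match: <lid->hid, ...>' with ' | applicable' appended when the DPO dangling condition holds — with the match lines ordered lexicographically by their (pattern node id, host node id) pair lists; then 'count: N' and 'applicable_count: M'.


4 match(es); 2 pass the dangling check.
match: 0->7, 1->10, 2->2
match: 0->7, 1->10, 2->13
match: 0->7, 1->11, 2->2 | applicable
match: 0->7, 1->11, 2->13 | applicable
count: 4
applicable_count: 2


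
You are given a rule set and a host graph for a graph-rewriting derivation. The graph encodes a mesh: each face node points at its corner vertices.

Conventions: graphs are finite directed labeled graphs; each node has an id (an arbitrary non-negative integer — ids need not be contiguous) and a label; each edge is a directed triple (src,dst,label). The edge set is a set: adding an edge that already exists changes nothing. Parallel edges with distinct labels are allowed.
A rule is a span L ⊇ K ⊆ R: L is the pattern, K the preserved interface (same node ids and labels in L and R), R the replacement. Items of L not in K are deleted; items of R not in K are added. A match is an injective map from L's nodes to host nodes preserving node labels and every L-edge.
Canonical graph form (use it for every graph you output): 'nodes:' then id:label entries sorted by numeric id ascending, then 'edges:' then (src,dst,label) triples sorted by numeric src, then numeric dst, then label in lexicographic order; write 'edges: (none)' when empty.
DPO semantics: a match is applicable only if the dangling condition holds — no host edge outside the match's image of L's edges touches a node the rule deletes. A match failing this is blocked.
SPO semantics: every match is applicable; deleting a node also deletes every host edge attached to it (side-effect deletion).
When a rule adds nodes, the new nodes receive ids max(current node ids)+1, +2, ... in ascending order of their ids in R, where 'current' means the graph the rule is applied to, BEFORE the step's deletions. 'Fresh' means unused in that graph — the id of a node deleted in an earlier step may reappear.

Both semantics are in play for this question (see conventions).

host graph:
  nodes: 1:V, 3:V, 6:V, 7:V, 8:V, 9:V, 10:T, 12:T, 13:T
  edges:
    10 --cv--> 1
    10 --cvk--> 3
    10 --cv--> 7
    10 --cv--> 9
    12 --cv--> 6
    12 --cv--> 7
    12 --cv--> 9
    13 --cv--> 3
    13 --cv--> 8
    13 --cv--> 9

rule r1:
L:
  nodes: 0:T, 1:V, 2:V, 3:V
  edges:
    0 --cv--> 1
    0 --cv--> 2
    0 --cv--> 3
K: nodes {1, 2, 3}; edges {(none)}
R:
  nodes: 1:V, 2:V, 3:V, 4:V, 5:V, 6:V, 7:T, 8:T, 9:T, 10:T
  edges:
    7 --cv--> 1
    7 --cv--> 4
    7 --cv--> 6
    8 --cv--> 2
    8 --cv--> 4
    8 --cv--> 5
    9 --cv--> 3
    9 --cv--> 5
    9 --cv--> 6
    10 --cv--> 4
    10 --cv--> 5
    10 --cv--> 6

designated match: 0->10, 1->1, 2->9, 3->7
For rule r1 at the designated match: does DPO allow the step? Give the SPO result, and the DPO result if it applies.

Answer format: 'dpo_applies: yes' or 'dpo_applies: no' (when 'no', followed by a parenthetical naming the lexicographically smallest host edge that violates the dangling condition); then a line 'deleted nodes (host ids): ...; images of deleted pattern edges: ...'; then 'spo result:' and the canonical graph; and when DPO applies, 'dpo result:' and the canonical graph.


dpo_applies: no
(the rule deletes node 10, which keeps host edge (10,3,cvk) outside the match image — the dangling condition fails, DPO blocks; SPO proceeds and side-deletes such edges)
deleted nodes (host ids): 10; images of deleted pattern edges: (10,1,cv); (10,7,cv); (10,9,cv)
spo result:
nodes: 1:V, 3:V, 6:V, 7:V, 8:V, 9:V, 12:T, 13:T, 14:V, 15:V, 16:V, 17:T, 18:T, 19:T, 20:T
edges: (12,6,cv); (12,7,cv); (12,9,cv); (13,3,cv); (13,8,cv); (13,9,cv); (17,1,cv); (17,14,cv); (17,16,cv); (18,9,cv); (18,14,cv); (18,15,cv); (19,7,cv); (19,15,cv); (19,16,cv); (20,14,cv); (20,15,cv); (20,16,cv)


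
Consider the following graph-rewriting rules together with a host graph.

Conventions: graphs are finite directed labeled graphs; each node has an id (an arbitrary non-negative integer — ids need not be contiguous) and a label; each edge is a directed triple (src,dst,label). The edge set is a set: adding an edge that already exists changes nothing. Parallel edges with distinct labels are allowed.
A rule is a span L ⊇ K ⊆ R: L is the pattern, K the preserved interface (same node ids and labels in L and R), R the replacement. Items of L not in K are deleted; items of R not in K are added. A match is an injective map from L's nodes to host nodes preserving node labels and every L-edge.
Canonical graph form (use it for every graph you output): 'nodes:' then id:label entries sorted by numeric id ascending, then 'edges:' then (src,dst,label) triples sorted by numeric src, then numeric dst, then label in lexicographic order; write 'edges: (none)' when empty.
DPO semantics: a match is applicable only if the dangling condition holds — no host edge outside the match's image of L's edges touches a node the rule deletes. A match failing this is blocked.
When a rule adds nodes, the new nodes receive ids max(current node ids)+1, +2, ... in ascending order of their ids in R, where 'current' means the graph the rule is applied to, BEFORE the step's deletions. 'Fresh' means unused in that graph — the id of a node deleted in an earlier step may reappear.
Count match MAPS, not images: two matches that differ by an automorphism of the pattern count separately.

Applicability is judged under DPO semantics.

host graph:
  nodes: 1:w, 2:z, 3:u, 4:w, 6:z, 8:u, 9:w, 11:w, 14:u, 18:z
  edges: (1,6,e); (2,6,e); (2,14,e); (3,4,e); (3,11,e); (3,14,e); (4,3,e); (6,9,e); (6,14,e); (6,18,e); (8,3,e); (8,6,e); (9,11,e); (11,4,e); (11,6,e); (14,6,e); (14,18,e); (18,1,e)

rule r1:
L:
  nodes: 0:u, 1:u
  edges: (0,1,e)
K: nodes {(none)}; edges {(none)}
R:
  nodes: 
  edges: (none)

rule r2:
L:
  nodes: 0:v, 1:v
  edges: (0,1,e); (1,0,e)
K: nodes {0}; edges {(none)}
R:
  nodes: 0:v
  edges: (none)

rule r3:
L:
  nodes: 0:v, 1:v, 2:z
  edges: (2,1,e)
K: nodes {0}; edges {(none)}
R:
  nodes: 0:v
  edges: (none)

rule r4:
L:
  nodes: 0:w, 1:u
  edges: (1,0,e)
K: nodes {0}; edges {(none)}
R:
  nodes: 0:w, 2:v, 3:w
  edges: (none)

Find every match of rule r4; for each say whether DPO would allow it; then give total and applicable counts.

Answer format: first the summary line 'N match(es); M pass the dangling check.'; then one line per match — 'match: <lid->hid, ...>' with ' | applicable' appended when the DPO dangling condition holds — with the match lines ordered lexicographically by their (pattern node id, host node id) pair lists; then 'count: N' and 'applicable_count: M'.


2 match(es); 0 pass the dangling check.
match: 0->4, 1->3
match: 0->11, 1->3
count: 2
applicable_count: 0


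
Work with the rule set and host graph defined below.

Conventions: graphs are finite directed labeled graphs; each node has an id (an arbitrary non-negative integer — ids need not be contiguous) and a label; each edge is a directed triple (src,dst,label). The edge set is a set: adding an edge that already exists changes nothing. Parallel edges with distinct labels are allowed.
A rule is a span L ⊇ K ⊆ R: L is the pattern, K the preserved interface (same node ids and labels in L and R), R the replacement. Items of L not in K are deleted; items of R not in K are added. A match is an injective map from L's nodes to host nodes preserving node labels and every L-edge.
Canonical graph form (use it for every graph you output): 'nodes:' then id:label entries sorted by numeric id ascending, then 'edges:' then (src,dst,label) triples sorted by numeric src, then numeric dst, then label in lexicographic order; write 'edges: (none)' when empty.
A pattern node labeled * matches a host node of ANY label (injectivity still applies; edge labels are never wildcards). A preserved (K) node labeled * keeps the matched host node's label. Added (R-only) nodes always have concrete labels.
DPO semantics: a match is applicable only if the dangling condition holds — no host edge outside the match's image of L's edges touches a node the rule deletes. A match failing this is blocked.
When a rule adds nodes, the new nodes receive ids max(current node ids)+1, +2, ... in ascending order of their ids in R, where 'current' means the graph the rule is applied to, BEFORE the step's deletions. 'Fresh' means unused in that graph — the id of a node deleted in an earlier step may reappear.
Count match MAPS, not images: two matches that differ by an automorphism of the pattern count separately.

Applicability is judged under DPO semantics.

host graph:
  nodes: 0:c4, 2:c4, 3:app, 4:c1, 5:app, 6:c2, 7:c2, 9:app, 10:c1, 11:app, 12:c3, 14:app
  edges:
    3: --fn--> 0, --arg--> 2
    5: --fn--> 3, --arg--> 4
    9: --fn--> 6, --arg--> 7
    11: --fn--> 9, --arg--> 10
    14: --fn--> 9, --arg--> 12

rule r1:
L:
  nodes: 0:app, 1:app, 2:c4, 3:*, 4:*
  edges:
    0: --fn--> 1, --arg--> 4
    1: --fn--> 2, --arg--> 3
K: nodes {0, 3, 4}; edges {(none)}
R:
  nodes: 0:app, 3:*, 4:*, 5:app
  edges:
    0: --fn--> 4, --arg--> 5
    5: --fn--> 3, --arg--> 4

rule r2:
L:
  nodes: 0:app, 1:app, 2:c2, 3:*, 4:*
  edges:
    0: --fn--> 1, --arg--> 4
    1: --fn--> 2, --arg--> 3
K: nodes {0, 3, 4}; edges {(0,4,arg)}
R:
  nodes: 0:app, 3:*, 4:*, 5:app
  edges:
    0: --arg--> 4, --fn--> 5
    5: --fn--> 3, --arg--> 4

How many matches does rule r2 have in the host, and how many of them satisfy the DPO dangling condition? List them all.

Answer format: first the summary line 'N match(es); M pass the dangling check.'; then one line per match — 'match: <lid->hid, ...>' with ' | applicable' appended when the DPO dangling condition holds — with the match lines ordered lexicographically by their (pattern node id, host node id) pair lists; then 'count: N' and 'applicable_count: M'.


2 match(es); 0 pass the dangling check.
match: 0->11, 1->9, 2->6, 3->7, 4->10
match: 0->14, 1->9, 2->6, 3->7, 4->12
count: 2
applicable_count: 0
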